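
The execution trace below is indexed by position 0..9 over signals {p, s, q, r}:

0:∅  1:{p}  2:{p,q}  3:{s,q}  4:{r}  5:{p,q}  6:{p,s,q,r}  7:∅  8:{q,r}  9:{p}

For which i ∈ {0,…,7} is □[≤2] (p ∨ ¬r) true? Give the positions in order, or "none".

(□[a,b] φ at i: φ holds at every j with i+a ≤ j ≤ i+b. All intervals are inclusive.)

Evaluate at each i in [0,7]:
  i=0: ✓ (all of [0,2])
  i=1: ✓ (all of [1,3])
  i=2: ✗ (fails at j=4)
  i=3: ✗ (fails at j=4)
  i=4: ✗ (fails at j=4)
  i=5: ✓ (all of [5,7])
  i=6: ✗ (fails at j=8)
  i=7: ✗ (fails at j=8)

0, 1, 5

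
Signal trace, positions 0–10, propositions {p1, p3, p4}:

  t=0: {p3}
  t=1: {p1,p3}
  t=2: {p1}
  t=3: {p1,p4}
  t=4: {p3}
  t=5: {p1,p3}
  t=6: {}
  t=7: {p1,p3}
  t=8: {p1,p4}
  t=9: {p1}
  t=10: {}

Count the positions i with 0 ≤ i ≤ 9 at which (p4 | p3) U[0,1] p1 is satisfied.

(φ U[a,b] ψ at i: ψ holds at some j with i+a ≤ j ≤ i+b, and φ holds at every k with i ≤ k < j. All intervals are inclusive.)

Evaluate at each i in [0,9]:
  i=0: ✓ (rhs at j=1; lhs holds on [0,0])
  i=1: ✓ (rhs at j=1)
  i=2: ✓ (rhs at j=2)
  i=3: ✓ (rhs at j=3)
  i=4: ✓ (rhs at j=5; lhs holds on [4,4])
  i=5: ✓ (rhs at j=5)
  i=6: ✗ (lhs fails at k=6 before rhs at j=7)
  i=7: ✓ (rhs at j=7)
  i=8: ✓ (rhs at j=8)
  i=9: ✓ (rhs at j=9)
Positions where it holds: {0, 1, 2, 3, 4, 5, 7, 8, 9} → 9.

9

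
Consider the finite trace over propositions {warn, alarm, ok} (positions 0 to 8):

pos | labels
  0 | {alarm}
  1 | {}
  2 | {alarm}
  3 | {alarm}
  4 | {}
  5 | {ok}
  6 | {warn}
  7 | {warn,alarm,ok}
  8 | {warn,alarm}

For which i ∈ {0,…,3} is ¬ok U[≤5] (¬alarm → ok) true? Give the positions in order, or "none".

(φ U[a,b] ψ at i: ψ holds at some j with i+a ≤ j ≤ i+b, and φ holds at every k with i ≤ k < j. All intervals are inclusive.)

Evaluate at each i in [0,3]:
  i=0: ✓ (rhs at j=0)
  i=1: ✓ (rhs at j=2; lhs holds on [1,1])
  i=2: ✓ (rhs at j=2)
  i=3: ✓ (rhs at j=3)

0, 1, 2, 3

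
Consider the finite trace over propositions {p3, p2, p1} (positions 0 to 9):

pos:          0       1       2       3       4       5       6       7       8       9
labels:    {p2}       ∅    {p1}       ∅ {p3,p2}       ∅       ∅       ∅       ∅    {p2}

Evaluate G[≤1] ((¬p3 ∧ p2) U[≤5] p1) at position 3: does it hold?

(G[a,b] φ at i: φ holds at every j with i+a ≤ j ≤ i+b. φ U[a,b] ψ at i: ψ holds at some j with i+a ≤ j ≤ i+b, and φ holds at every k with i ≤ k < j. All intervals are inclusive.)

Check ((¬p3 ∧ p2) U[≤5] p1) at every j in [3,4]:
  j=3: fails
  j=4: fails
Fails at j=3 → formula fails.

False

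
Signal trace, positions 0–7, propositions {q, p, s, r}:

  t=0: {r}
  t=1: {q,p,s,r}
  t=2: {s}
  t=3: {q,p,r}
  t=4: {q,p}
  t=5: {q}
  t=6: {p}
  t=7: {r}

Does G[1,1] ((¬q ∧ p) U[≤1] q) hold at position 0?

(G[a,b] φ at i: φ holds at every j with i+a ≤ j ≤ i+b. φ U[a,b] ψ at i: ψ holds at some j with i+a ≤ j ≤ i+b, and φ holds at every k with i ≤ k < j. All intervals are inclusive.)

Check ((¬q ∧ p) U[≤1] q) at every j in [1,1]:
  j=1: holds
All positions satisfy it → formula holds.

Yes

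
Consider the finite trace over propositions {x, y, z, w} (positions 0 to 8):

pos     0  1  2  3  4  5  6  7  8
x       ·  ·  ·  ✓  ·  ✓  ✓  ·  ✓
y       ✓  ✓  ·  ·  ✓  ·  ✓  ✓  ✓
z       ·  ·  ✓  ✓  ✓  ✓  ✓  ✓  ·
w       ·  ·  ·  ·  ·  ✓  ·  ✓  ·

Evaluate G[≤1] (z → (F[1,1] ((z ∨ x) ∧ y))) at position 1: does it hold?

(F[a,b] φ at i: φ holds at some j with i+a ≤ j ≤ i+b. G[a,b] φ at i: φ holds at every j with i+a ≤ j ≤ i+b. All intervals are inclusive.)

Check (z → (F[1,1] ((z ∨ x) ∧ y))) at every j in [1,2]:
  j=1: antecedent false → ✓
  j=2: antecedent true; consequent fails (none in [3,3]) → ✗
Fails at j=2 → formula fails.

Does not hold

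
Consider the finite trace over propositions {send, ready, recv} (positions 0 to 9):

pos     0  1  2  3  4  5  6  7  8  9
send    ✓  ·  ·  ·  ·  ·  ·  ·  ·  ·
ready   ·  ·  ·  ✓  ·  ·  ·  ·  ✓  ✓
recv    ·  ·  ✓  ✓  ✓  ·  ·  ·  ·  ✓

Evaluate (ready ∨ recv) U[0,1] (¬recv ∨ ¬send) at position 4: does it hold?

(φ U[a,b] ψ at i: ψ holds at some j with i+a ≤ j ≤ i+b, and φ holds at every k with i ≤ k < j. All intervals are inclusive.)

Yes

Need some j in [4,5] with (¬recv ∨ ¬send), and (ready ∨ recv) at every k in [4,j-1].
  j=4: (¬recv ∨ ¬send) holds; no prefix to check → satisfied.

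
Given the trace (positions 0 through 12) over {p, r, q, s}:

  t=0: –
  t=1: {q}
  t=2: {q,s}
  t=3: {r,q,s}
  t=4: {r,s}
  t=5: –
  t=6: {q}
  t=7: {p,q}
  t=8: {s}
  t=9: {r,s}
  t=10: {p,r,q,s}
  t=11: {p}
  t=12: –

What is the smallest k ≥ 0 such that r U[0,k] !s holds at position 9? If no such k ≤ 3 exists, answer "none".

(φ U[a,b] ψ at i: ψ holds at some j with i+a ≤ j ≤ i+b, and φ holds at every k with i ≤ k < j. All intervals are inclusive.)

Need earliest j ≥ 9 with !s, and r at every k in [9,j-1].
  j=9: rhs fails.
  j=10: rhs fails.
  j=11: rhs holds; lhs holds on [9,10]. k = 2.

2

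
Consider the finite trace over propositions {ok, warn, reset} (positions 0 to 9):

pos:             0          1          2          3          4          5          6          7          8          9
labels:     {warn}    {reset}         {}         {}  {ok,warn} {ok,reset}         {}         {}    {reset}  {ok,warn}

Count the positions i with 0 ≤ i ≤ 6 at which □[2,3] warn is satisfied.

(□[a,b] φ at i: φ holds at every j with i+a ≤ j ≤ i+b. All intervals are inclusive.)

Evaluate at each i in [0,6]:
  i=0: ✗ (fails at j=2)
  i=1: ✗ (fails at j=3)
  i=2: ✗ (fails at j=5)
  i=3: ✗ (fails at j=5)
  i=4: ✗ (fails at j=6)
  i=5: ✗ (fails at j=7)
  i=6: ✗ (fails at j=8)
Positions where it holds: {} → 0.

0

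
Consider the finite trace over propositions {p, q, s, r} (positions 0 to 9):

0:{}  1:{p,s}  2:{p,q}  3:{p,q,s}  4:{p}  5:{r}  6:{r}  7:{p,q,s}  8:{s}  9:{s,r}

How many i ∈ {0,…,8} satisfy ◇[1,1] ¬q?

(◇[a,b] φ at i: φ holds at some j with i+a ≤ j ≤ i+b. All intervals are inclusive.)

Evaluate at each i in [0,8]:
  i=0: ✓ (witness j=1)
  i=1: ✗ (none in [2,2])
  i=2: ✗ (none in [3,3])
  i=3: ✓ (witness j=4)
  i=4: ✓ (witness j=5)
  i=5: ✓ (witness j=6)
  i=6: ✗ (none in [7,7])
  i=7: ✓ (witness j=8)
  i=8: ✓ (witness j=9)
Positions where it holds: {0, 3, 4, 5, 7, 8} → 6.

6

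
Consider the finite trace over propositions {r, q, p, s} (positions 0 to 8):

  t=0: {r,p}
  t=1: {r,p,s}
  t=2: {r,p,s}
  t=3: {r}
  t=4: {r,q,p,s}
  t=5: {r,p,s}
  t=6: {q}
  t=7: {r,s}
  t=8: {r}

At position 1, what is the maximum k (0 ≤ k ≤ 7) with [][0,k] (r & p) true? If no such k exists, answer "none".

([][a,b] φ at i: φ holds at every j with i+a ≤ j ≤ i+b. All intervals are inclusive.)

(r & p) must hold from j=1 onward; find where it first fails.
  j=1: holds
  j=2: holds
  j=3: fails
Holds on [1,2], so largest k = 1.

1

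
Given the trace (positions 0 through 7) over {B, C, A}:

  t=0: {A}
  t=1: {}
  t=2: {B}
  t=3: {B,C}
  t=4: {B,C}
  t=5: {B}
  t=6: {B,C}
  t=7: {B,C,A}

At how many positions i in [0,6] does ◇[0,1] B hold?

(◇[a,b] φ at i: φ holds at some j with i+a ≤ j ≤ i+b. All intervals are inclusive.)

6

Evaluate at each i in [0,6]:
  i=0: ✗ (none in [0,1])
  i=1: ✓ (witness j=2)
  i=2: ✓ (witness j=2)
  i=3: ✓ (witness j=3)
  i=4: ✓ (witness j=4)
  i=5: ✓ (witness j=5)
  i=6: ✓ (witness j=6)
Positions where it holds: {1, 2, 3, 4, 5, 6} → 6.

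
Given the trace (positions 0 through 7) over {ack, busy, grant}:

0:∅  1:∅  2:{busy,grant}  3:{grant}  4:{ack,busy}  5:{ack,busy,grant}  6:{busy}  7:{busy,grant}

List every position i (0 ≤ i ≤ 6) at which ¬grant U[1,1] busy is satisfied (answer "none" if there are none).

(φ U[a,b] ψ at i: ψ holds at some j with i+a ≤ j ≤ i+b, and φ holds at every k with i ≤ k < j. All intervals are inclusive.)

Evaluate at each i in [0,6]:
  i=0: ✗ (no rhs in [1,1])
  i=1: ✓ (rhs at j=2; lhs holds on [1,1])
  i=2: ✗ (no rhs in [3,3])
  i=3: ✗ (lhs fails at k=3 before rhs at j=4)
  i=4: ✓ (rhs at j=5; lhs holds on [4,4])
  i=5: ✗ (lhs fails at k=5 before rhs at j=6)
  i=6: ✓ (rhs at j=7; lhs holds on [6,6])

1, 4, 6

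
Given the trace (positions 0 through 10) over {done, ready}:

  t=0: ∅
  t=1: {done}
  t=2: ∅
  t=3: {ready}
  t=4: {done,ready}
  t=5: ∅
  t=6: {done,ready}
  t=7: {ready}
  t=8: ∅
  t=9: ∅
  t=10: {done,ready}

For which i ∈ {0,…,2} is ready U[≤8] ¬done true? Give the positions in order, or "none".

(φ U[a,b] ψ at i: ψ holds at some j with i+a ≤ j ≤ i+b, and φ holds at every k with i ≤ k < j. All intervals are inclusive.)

Evaluate at each i in [0,2]:
  i=0: ✓ (rhs at j=0)
  i=1: ✗ (lhs fails at k=1 before rhs at j=2)
  i=2: ✓ (rhs at j=2)

0, 2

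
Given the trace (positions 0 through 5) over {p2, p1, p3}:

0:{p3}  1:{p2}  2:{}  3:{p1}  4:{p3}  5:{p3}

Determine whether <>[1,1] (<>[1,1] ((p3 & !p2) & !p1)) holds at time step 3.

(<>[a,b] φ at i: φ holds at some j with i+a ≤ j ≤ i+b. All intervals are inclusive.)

Check <>[1,1] ((p3 & !p2) & !p1) at each j in [4,4]:
  j=4: holds (witness at 5)
Found at j=4 → formula holds.

True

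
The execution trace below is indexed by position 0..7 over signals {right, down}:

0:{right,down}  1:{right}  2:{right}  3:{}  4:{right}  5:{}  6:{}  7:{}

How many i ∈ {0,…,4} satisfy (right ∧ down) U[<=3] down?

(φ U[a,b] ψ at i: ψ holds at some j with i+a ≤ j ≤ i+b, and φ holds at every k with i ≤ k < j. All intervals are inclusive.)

1

Evaluate at each i in [0,4]:
  i=0: ✓ (rhs at j=0)
  i=1: ✗ (no rhs in [1,4])
  i=2: ✗ (no rhs in [2,5])
  i=3: ✗ (no rhs in [3,6])
  i=4: ✗ (no rhs in [4,7])
Positions where it holds: {0} → 1.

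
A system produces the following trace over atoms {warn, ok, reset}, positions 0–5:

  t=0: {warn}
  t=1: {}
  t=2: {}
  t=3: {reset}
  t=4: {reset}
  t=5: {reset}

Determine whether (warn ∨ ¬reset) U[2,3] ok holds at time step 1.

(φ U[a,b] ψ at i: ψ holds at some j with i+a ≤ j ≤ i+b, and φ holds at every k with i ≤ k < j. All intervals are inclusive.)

Need some j in [3,4] with ok, and (warn ∨ ¬reset) at every k in [1,j-1].
  j=3: ok false.
  j=4: ok false.
No j in the window works → until fails.

False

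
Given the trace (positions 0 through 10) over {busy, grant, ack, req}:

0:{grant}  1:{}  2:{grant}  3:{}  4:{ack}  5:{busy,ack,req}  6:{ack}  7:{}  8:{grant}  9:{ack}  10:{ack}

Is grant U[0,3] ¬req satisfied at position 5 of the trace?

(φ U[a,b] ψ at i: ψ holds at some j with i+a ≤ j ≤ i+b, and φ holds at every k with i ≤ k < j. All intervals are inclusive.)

False

Need some j in [5,8] with ¬req, and grant at every k in [5,j-1].
  j=5: ¬req false.
  j=6: ¬req holds, but grant fails at k=5 → not this j.
  j=7: ¬req holds, but grant fails at k=5 → not this j.
  j=8: ¬req holds, but grant fails at k=5 → not this j.
No j in the window works → until fails.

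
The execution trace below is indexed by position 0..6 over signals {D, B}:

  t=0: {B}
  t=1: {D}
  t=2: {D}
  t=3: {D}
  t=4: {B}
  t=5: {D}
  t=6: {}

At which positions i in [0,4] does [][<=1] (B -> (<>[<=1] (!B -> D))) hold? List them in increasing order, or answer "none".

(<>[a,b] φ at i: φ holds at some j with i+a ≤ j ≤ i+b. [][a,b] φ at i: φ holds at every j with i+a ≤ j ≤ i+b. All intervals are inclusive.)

Evaluate at each i in [0,4]:
  i=0: ✓ (all of [0,1])
  i=1: ✓ (all of [1,2])
  i=2: ✓ (all of [2,3])
  i=3: ✓ (all of [3,4])
  i=4: ✓ (all of [4,5])

0, 1, 2, 3, 4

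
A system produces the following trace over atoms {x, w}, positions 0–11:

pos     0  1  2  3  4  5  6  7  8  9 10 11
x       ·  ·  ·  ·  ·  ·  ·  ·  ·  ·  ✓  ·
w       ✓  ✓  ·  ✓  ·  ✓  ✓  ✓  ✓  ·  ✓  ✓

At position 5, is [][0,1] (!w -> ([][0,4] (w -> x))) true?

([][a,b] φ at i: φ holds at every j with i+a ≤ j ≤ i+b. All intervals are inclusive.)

Yes

Check (!w -> ([][0,4] (w -> x))) at every j in [5,6]:
  j=5: antecedent false → ✓
  j=6: antecedent false → ✓
All positions satisfy it → formula holds.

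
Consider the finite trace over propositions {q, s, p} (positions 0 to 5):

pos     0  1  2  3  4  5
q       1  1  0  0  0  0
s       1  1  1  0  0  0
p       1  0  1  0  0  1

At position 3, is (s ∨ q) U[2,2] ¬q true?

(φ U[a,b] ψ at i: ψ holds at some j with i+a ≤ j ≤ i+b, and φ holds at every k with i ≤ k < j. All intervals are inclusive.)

No

Need some j in [5,5] with ¬q, and (s ∨ q) at every k in [3,j-1].
  j=5: ¬q holds, but (s ∨ q) fails at k=3 → not this j.
No j in the window works → until fails.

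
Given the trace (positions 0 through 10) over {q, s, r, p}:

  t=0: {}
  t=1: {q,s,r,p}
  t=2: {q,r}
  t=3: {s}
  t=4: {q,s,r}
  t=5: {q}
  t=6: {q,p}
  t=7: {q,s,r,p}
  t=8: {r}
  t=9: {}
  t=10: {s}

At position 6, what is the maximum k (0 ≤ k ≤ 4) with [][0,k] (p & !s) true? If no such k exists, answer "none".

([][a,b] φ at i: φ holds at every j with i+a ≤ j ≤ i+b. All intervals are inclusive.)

0

(p & !s) must hold from j=6 onward; find where it first fails.
  j=6: holds
  j=7: fails
Holds on [6,6], so largest k = 0.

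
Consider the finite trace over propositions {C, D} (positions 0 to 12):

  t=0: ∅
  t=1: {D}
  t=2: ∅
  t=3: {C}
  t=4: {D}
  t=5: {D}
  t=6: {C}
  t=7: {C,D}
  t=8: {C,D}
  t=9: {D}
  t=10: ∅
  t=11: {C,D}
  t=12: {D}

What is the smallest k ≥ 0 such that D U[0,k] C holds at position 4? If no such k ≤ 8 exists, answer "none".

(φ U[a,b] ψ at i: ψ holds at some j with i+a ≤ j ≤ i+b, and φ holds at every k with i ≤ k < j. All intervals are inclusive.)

Need earliest j ≥ 4 with C, and D at every k in [4,j-1].
  j=4: rhs fails.
  j=5: rhs fails.
  j=6: rhs holds; lhs holds on [4,5]. k = 2.

2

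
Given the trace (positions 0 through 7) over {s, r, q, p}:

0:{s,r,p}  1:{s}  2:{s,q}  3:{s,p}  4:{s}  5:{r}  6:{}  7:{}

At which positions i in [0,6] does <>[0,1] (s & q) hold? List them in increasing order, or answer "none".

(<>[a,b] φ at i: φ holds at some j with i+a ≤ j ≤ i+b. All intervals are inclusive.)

Evaluate at each i in [0,6]:
  i=0: ✗ (none in [0,1])
  i=1: ✓ (witness j=2)
  i=2: ✓ (witness j=2)
  i=3: ✗ (none in [3,4])
  i=4: ✗ (none in [4,5])
  i=5: ✗ (none in [5,6])
  i=6: ✗ (none in [6,7])

1, 2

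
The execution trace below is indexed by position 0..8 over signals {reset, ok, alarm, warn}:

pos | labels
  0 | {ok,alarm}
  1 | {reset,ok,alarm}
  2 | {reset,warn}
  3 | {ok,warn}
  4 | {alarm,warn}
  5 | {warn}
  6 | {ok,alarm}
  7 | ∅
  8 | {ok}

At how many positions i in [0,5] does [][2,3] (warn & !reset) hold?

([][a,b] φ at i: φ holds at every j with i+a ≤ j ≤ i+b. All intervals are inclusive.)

Evaluate at each i in [0,5]:
  i=0: ✗ (fails at j=2)
  i=1: ✓ (all of [3,4])
  i=2: ✓ (all of [4,5])
  i=3: ✗ (fails at j=6)
  i=4: ✗ (fails at j=6)
  i=5: ✗ (fails at j=7)
Positions where it holds: {1, 2} → 2.

2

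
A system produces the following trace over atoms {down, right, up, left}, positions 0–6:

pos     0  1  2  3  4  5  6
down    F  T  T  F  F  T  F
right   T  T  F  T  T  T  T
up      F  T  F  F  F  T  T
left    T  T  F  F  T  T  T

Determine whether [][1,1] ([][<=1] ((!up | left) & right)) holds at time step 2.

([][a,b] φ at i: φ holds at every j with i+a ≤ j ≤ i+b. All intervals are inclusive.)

Holds

Check [][<=1] ((!up | left) & right) at every j in [3,3]:
  j=3: holds on [3,4]
All positions satisfy it → formula holds.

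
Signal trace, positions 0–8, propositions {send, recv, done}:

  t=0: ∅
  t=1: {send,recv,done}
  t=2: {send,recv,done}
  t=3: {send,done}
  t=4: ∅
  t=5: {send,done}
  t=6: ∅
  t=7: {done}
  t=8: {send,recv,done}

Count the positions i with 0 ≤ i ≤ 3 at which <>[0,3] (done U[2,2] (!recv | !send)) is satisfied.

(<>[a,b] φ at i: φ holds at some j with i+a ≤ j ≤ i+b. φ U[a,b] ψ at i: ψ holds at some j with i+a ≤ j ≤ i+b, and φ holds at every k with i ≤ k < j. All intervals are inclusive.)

Evaluate at each i in [0,3]:
  i=0: ✓ (witness j=1)
  i=1: ✓ (witness j=1)
  i=2: ✓ (witness j=2)
  i=3: ✗ (none in [3,6])
Positions where it holds: {0, 1, 2} → 3.

3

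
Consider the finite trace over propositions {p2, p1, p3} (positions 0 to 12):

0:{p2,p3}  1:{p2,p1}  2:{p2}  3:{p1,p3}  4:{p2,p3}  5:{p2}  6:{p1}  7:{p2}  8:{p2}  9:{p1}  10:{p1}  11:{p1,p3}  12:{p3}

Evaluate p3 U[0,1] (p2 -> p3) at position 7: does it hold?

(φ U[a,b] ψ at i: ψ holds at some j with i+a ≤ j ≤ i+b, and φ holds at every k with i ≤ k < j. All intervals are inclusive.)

False

Need some j in [7,8] with (p2 -> p3), and p3 at every k in [7,j-1].
  j=7: (p2 -> p3) false.
  j=8: (p2 -> p3) false.
No j in the window works → until fails.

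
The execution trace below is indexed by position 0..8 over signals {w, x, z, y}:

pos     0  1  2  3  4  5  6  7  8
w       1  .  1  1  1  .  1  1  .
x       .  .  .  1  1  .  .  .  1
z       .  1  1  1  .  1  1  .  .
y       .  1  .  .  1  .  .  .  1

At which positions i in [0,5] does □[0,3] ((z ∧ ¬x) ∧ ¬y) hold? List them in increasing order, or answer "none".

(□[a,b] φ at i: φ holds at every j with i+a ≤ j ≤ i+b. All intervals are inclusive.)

Evaluate at each i in [0,5]:
  i=0: ✗ (fails at j=0)
  i=1: ✗ (fails at j=1)
  i=2: ✗ (fails at j=3)
  i=3: ✗ (fails at j=3)
  i=4: ✗ (fails at j=4)
  i=5: ✗ (fails at j=7)

none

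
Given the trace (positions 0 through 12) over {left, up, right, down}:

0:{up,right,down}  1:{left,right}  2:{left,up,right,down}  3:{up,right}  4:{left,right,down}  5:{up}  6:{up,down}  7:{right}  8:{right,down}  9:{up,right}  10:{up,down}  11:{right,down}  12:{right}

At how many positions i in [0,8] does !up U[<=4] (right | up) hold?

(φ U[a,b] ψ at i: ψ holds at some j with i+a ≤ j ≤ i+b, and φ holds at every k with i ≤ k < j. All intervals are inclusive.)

9

Evaluate at each i in [0,8]:
  i=0: ✓ (rhs at j=0)
  i=1: ✓ (rhs at j=1)
  i=2: ✓ (rhs at j=2)
  i=3: ✓ (rhs at j=3)
  i=4: ✓ (rhs at j=4)
  i=5: ✓ (rhs at j=5)
  i=6: ✓ (rhs at j=6)
  i=7: ✓ (rhs at j=7)
  i=8: ✓ (rhs at j=8)
Positions where it holds: {0, 1, 2, 3, 4, 5, 6, 7, 8} → 9.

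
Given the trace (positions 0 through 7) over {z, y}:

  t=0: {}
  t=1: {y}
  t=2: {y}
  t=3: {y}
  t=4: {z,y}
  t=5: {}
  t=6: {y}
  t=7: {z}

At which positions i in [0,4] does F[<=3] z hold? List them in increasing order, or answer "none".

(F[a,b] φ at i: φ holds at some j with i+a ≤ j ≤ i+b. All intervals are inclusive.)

Evaluate at each i in [0,4]:
  i=0: ✗ (none in [0,3])
  i=1: ✓ (witness j=4)
  i=2: ✓ (witness j=4)
  i=3: ✓ (witness j=4)
  i=4: ✓ (witness j=4)

1, 2, 3, 4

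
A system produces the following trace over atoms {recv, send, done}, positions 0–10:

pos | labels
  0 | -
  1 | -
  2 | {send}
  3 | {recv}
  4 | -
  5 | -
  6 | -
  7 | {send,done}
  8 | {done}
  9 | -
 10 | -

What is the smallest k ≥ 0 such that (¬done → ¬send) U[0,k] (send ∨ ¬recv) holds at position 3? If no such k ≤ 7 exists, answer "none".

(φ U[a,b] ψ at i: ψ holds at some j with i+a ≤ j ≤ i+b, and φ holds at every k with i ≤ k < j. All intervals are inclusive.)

Need earliest j ≥ 3 with (send ∨ ¬recv), and (¬done → ¬send) at every k in [3,j-1].
  j=3: rhs fails.
  j=4: rhs holds; lhs holds on [3,3]. k = 1.

1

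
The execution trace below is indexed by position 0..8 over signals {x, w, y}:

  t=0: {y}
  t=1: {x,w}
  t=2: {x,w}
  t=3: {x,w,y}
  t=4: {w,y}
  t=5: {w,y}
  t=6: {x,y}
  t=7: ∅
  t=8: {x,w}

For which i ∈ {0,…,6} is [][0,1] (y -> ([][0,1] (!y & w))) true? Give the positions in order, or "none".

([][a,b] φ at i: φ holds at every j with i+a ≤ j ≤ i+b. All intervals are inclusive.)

1

Evaluate at each i in [0,6]:
  i=0: ✗ (fails at j=0)
  i=1: ✓ (all of [1,2])
  i=2: ✗ (fails at j=3)
  i=3: ✗ (fails at j=3)
  i=4: ✗ (fails at j=4)
  i=5: ✗ (fails at j=5)
  i=6: ✗ (fails at j=6)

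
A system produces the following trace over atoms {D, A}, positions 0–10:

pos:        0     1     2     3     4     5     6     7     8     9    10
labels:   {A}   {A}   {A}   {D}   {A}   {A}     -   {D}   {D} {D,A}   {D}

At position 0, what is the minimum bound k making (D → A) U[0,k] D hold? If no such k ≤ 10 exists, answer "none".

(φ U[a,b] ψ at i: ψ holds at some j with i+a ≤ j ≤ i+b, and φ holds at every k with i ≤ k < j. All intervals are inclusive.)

3

Need earliest j ≥ 0 with D, and (D → A) at every k in [0,j-1].
  j=0: rhs fails.
  j=1: rhs fails.
  j=2: rhs fails.
  j=3: rhs holds; lhs holds on [0,2]. k = 3.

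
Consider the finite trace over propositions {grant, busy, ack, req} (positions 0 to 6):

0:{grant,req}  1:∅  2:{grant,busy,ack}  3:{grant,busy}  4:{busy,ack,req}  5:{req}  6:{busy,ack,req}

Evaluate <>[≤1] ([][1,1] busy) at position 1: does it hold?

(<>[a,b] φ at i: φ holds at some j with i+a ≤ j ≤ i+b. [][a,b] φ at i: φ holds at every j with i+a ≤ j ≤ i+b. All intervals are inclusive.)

Check [][1,1] busy at each j in [1,2]:
  j=1: holds on [2,2]
  j=2: holds on [3,3]
Found at j=1 → formula holds.

True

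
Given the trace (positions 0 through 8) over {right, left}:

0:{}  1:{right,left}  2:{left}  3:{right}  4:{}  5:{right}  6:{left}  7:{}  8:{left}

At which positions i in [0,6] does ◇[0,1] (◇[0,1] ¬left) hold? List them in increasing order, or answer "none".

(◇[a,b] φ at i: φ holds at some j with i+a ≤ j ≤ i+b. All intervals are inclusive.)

Evaluate at each i in [0,6]:
  i=0: ✓ (witness j=0)
  i=1: ✓ (witness j=2)
  i=2: ✓ (witness j=2)
  i=3: ✓ (witness j=3)
  i=4: ✓ (witness j=4)
  i=5: ✓ (witness j=5)
  i=6: ✓ (witness j=6)

0, 1, 2, 3, 4, 5, 6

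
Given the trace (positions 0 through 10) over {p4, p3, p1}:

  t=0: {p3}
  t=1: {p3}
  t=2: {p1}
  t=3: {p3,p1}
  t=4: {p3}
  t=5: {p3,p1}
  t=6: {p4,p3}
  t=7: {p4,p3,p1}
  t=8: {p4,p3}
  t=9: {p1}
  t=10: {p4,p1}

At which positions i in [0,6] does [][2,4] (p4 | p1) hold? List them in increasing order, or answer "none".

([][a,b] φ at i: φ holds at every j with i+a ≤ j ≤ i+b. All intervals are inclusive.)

Evaluate at each i in [0,6]:
  i=0: ✗ (fails at j=4)
  i=1: ✗ (fails at j=4)
  i=2: ✗ (fails at j=4)
  i=3: ✓ (all of [5,7])
  i=4: ✓ (all of [6,8])
  i=5: ✓ (all of [7,9])
  i=6: ✓ (all of [8,10])

3, 4, 5, 6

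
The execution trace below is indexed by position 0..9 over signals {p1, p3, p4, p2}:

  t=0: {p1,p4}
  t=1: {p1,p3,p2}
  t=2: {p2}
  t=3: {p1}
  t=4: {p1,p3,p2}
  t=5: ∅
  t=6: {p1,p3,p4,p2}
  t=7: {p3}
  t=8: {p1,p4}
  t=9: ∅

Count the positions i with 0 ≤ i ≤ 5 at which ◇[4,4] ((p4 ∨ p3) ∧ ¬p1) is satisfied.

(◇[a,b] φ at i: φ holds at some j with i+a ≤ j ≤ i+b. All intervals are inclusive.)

Evaluate at each i in [0,5]:
  i=0: ✗ (none in [4,4])
  i=1: ✗ (none in [5,5])
  i=2: ✗ (none in [6,6])
  i=3: ✓ (witness j=7)
  i=4: ✗ (none in [8,8])
  i=5: ✗ (none in [9,9])
Positions where it holds: {3} → 1.

1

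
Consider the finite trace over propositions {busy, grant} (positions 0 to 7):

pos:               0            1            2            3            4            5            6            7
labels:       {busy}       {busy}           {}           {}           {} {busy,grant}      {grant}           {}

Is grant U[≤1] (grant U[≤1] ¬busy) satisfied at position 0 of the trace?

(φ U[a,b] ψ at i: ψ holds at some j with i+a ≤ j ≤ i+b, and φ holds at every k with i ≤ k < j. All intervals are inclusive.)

No

Need some j in [0,1] with (grant U[≤1] ¬busy), and grant at every k in [0,j-1].
  j=0: (grant U[≤1] ¬busy) — fails.
  j=1: (grant U[≤1] ¬busy) — fails.
No j in the window works → until fails.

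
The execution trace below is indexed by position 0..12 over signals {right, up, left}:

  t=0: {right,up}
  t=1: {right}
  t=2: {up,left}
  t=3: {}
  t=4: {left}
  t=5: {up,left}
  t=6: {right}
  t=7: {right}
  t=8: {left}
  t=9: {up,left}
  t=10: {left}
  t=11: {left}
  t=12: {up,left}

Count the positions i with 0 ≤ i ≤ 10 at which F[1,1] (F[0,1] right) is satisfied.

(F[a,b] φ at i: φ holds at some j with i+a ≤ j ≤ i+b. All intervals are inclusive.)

Evaluate at each i in [0,10]:
  i=0: ✓ (witness j=1)
  i=1: ✗ (none in [2,2])
  i=2: ✗ (none in [3,3])
  i=3: ✗ (none in [4,4])
  i=4: ✓ (witness j=5)
  i=5: ✓ (witness j=6)
  i=6: ✓ (witness j=7)
  i=7: ✗ (none in [8,8])
  i=8: ✗ (none in [9,9])
  i=9: ✗ (none in [10,10])
  i=10: ✗ (none in [11,11])
Positions where it holds: {0, 4, 5, 6} → 4.

4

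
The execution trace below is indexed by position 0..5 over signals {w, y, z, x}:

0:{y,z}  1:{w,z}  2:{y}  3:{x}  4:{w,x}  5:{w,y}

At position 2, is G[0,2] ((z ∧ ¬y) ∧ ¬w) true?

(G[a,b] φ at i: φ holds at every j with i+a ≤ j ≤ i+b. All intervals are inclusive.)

False

Check ((z ∧ ¬y) ∧ ¬w) at every j in [2,4]:
  j=2: false
  j=3: false
  j=4: false
Fails at j=2 → formula fails.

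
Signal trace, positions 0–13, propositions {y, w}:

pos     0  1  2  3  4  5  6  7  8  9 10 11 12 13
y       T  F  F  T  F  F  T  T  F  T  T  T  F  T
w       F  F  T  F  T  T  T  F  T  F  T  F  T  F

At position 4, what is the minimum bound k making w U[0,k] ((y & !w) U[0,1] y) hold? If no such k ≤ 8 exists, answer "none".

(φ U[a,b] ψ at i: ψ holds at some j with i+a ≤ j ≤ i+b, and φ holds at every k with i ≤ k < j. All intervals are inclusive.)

Need earliest j ≥ 4 with ((y & !w) U[0,1] y), and w at every k in [4,j-1].
  j=4: rhs fails.
  j=5: rhs fails.
  j=6: rhs holds; lhs holds on [4,5]. k = 2.

2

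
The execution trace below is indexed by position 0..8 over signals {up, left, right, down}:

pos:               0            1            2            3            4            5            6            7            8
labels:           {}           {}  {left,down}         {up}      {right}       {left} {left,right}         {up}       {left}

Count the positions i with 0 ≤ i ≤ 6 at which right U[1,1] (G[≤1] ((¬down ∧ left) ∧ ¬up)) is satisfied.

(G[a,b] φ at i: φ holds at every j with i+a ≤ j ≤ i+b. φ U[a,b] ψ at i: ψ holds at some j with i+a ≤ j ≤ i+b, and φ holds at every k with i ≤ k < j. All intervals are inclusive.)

Evaluate at each i in [0,6]:
  i=0: ✗ (no rhs in [1,1])
  i=1: ✗ (no rhs in [2,2])
  i=2: ✗ (no rhs in [3,3])
  i=3: ✗ (no rhs in [4,4])
  i=4: ✓ (rhs at j=5; lhs holds on [4,4])
  i=5: ✗ (no rhs in [6,6])
  i=6: ✗ (no rhs in [7,7])
Positions where it holds: {4} → 1.

1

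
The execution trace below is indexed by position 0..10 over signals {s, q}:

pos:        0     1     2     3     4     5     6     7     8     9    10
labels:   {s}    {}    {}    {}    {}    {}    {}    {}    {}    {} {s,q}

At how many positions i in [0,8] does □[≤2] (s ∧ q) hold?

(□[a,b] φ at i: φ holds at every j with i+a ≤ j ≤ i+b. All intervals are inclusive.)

Evaluate at each i in [0,8]:
  i=0: ✗ (fails at j=0)
  i=1: ✗ (fails at j=1)
  i=2: ✗ (fails at j=2)
  i=3: ✗ (fails at j=3)
  i=4: ✗ (fails at j=4)
  i=5: ✗ (fails at j=5)
  i=6: ✗ (fails at j=6)
  i=7: ✗ (fails at j=7)
  i=8: ✗ (fails at j=8)
Positions where it holds: {} → 0.

0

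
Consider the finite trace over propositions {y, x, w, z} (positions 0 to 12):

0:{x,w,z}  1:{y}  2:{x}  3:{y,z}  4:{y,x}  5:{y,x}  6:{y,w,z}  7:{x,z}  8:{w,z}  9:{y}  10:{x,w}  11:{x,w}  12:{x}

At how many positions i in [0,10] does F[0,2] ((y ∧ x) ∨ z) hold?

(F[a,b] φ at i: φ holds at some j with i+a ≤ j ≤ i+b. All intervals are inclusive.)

Evaluate at each i in [0,10]:
  i=0: ✓ (witness j=0)
  i=1: ✓ (witness j=3)
  i=2: ✓ (witness j=3)
  i=3: ✓ (witness j=3)
  i=4: ✓ (witness j=4)
  i=5: ✓ (witness j=5)
  i=6: ✓ (witness j=6)
  i=7: ✓ (witness j=7)
  i=8: ✓ (witness j=8)
  i=9: ✗ (none in [9,11])
  i=10: ✗ (none in [10,12])
Positions where it holds: {0, 1, 2, 3, 4, 5, 6, 7, 8} → 9.

9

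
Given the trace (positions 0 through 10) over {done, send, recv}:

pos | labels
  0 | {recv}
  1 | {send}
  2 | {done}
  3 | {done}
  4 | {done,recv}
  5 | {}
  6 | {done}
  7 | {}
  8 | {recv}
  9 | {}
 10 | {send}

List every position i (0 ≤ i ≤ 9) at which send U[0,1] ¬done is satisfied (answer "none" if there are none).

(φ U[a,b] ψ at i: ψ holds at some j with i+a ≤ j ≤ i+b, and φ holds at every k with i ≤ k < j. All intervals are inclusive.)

0, 1, 5, 7, 8, 9

Evaluate at each i in [0,9]:
  i=0: ✓ (rhs at j=0)
  i=1: ✓ (rhs at j=1)
  i=2: ✗ (no rhs in [2,3])
  i=3: ✗ (no rhs in [3,4])
  i=4: ✗ (lhs fails at k=4 before rhs at j=5)
  i=5: ✓ (rhs at j=5)
  i=6: ✗ (lhs fails at k=6 before rhs at j=7)
  i=7: ✓ (rhs at j=7)
  i=8: ✓ (rhs at j=8)
  i=9: ✓ (rhs at j=9)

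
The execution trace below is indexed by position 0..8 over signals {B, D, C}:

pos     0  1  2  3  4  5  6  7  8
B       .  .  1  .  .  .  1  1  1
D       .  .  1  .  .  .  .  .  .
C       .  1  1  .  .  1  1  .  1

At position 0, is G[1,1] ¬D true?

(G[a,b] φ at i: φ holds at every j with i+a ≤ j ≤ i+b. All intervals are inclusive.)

True

Check ¬D at every j in [1,1]:
  j=1: true
All positions satisfy it → formula holds.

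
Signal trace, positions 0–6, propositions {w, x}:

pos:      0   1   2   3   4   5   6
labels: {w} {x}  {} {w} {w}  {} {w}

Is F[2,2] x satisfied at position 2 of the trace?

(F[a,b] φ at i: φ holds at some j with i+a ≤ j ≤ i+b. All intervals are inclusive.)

No

Check x at each j in [4,4]:
  j=4: false
No position in the window satisfies it → formula fails.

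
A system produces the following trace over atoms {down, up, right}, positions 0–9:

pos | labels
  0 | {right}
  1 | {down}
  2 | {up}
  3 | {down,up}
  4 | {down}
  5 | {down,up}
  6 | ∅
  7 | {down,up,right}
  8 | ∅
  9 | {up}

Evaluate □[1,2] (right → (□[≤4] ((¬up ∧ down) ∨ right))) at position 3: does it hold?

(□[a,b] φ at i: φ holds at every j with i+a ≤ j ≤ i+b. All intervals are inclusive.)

Check (right → (□[≤4] ((¬up ∧ down) ∨ right))) at every j in [4,5]:
  j=4: antecedent false → ✓
  j=5: antecedent false → ✓
All positions satisfy it → formula holds.

Holds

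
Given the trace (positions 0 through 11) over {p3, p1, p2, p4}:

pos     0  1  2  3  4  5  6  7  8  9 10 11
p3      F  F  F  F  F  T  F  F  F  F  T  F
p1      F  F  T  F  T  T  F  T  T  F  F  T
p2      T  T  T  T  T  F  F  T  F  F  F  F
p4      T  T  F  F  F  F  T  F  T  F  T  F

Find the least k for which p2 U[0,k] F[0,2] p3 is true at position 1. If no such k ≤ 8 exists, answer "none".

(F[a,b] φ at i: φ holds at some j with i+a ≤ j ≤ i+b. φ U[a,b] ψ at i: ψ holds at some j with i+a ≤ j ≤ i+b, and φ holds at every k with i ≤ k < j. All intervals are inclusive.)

Need earliest j ≥ 1 with F[0,2] p3, and p2 at every k in [1,j-1].
  j=1: rhs fails.
  j=2: rhs fails.
  j=3: rhs holds; lhs holds on [1,2]. k = 2.

2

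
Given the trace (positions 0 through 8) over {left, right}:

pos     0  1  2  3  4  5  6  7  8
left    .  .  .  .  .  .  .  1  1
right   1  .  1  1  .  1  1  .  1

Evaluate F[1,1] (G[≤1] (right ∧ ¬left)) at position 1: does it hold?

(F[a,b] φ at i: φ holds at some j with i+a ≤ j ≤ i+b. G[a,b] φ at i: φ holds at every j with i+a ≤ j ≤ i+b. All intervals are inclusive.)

Check G[≤1] (right ∧ ¬left) at each j in [2,2]:
  j=2: holds on [2,3]
Found at j=2 → formula holds.

True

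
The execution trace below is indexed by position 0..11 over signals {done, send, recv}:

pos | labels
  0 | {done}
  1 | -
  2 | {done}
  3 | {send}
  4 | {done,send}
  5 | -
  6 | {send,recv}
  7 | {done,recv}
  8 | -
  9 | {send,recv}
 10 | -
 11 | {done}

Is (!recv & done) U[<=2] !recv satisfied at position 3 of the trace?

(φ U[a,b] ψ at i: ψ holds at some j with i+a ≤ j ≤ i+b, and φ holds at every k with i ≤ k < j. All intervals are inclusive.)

Holds

Need some j in [3,5] with !recv, and (!recv & done) at every k in [3,j-1].
  j=3: !recv holds; no prefix to check → satisfied.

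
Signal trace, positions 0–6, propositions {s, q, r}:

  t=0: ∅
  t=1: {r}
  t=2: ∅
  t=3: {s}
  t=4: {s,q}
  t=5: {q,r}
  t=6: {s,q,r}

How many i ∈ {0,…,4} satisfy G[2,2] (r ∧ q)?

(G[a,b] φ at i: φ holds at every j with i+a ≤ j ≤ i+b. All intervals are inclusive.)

Evaluate at each i in [0,4]:
  i=0: ✗ (fails at j=2)
  i=1: ✗ (fails at j=3)
  i=2: ✗ (fails at j=4)
  i=3: ✓ (all of [5,5])
  i=4: ✓ (all of [6,6])
Positions where it holds: {3, 4} → 2.

2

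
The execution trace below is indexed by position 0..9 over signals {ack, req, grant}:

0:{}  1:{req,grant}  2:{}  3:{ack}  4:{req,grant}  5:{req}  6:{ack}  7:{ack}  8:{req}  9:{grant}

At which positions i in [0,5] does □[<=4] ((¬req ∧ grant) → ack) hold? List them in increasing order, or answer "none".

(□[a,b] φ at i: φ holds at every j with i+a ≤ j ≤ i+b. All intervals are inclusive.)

0, 1, 2, 3, 4

Evaluate at each i in [0,5]:
  i=0: ✓ (all of [0,4])
  i=1: ✓ (all of [1,5])
  i=2: ✓ (all of [2,6])
  i=3: ✓ (all of [3,7])
  i=4: ✓ (all of [4,8])
  i=5: ✗ (fails at j=9)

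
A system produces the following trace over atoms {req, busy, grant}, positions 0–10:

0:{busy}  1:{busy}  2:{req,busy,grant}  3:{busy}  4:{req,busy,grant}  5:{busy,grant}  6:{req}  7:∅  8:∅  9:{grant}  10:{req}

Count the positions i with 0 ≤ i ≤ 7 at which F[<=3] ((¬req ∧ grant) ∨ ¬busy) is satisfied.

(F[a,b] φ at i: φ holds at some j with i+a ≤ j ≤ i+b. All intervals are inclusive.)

6

Evaluate at each i in [0,7]:
  i=0: ✗ (none in [0,3])
  i=1: ✗ (none in [1,4])
  i=2: ✓ (witness j=5)
  i=3: ✓ (witness j=5)
  i=4: ✓ (witness j=5)
  i=5: ✓ (witness j=5)
  i=6: ✓ (witness j=6)
  i=7: ✓ (witness j=7)
Positions where it holds: {2, 3, 4, 5, 6, 7} → 6.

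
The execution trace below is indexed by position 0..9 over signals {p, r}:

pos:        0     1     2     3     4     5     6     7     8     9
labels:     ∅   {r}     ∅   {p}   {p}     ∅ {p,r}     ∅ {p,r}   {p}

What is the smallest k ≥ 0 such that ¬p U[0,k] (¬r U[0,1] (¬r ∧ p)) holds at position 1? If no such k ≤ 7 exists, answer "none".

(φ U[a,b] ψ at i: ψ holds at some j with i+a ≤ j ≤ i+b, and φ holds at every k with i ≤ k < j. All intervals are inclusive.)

1

Need earliest j ≥ 1 with (¬r U[0,1] (¬r ∧ p)), and ¬p at every k in [1,j-1].
  j=1: rhs fails.
  j=2: rhs holds; lhs holds on [1,1]. k = 1.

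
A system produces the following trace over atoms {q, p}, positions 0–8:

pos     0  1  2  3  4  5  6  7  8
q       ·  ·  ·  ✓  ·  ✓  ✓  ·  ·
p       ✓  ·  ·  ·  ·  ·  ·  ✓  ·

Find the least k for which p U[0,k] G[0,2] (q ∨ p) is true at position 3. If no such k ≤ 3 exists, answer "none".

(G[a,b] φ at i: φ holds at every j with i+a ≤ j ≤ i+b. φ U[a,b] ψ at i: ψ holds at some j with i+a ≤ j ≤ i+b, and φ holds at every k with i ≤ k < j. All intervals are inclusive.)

none

Need earliest j ≥ 3 with G[0,2] (q ∨ p), and p at every k in [3,j-1].
  j=3: rhs fails.
  j=4: rhs fails.
  j=5: rhs holds but lhs fails at k=3.
  j=6: rhs fails.
No witness within the range → none.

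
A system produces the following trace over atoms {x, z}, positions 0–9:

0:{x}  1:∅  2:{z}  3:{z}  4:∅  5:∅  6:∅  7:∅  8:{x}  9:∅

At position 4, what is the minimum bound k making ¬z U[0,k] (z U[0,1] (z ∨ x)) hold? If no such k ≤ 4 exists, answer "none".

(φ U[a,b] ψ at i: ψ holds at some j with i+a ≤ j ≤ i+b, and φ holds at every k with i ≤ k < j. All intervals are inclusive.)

Need earliest j ≥ 4 with (z U[0,1] (z ∨ x)), and ¬z at every k in [4,j-1].
  j=4: rhs fails.
  j=5: rhs fails.
  j=6: rhs fails.
  j=7: rhs fails.
  j=8: rhs holds; lhs holds on [4,7]. k = 4.

4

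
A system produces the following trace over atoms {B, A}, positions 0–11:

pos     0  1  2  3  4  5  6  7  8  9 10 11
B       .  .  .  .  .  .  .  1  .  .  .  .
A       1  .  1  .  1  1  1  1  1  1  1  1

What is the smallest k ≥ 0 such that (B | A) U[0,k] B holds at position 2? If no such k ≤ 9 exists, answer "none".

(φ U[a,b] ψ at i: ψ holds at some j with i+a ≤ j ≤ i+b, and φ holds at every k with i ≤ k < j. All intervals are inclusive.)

none

Need earliest j ≥ 2 with B, and (B | A) at every k in [2,j-1].
  j=2: rhs fails.
  j=3: rhs fails.
  j=4: rhs fails.
  j=5: rhs fails.
  j=6: rhs fails.
  j=7: rhs holds but lhs fails at k=3.
  j=8: rhs fails.
  j=9: rhs fails.
  j=10: rhs fails.
  j=11: rhs fails.
No witness within the range → none.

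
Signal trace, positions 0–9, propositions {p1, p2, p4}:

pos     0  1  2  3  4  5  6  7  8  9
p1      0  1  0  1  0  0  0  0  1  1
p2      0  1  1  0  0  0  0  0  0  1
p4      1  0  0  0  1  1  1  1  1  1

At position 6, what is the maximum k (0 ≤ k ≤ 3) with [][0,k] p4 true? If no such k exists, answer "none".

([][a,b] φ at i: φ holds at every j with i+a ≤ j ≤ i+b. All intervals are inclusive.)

3

p4 must hold from j=6 onward; find where it first fails.
  j=6: holds
  j=7: holds
  j=8: holds
  j=9: holds
Holds through j=9; largest k = 3.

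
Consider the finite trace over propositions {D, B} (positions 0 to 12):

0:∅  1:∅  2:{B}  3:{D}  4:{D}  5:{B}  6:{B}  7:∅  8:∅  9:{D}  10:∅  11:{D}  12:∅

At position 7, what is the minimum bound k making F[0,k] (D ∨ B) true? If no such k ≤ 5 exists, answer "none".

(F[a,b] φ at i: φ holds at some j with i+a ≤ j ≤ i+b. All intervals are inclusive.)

2

Scan j = 7,8,… for (D ∨ B):
  j=7: fails
  j=8: fails
  j=9: holds
First hit at j=9, so smallest k = 9-7 = 2.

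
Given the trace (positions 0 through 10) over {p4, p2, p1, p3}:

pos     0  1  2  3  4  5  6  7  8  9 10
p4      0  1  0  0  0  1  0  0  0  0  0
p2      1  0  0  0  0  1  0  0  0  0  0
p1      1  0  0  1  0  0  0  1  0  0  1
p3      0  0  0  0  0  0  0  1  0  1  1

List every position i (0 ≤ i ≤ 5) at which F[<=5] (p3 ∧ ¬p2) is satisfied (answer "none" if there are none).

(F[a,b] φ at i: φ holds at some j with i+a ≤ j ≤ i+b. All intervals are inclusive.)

2, 3, 4, 5

Evaluate at each i in [0,5]:
  i=0: ✗ (none in [0,5])
  i=1: ✗ (none in [1,6])
  i=2: ✓ (witness j=7)
  i=3: ✓ (witness j=7)
  i=4: ✓ (witness j=7)
  i=5: ✓ (witness j=7)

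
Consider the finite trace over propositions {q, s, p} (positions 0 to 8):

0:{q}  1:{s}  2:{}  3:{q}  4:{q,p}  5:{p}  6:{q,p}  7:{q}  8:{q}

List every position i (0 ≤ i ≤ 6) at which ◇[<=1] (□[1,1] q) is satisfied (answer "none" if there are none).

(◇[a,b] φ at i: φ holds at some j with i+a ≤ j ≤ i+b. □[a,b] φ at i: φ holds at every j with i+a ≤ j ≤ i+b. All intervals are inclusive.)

Evaluate at each i in [0,6]:
  i=0: ✗ (none in [0,1])
  i=1: ✓ (witness j=2)
  i=2: ✓ (witness j=2)
  i=3: ✓ (witness j=3)
  i=4: ✓ (witness j=5)
  i=5: ✓ (witness j=5)
  i=6: ✓ (witness j=6)

1, 2, 3, 4, 5, 6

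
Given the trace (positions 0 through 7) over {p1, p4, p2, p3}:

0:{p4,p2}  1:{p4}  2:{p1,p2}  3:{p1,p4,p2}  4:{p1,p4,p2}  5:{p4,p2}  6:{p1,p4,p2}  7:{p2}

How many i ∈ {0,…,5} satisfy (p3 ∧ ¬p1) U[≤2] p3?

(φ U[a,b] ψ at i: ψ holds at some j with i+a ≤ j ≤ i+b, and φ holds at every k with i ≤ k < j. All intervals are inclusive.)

0

Evaluate at each i in [0,5]:
  i=0: ✗ (no rhs in [0,2])
  i=1: ✗ (no rhs in [1,3])
  i=2: ✗ (no rhs in [2,4])
  i=3: ✗ (no rhs in [3,5])
  i=4: ✗ (no rhs in [4,6])
  i=5: ✗ (no rhs in [5,7])
Positions where it holds: {} → 0.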